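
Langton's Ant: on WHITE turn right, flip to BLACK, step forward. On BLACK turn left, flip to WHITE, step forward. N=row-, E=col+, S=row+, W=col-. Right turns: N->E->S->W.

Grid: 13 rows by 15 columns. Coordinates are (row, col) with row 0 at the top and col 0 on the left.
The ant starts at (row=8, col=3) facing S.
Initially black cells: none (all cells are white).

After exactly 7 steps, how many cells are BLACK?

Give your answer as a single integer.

Step 1: on WHITE (8,3): turn R to W, flip to black, move to (8,2). |black|=1
Step 2: on WHITE (8,2): turn R to N, flip to black, move to (7,2). |black|=2
Step 3: on WHITE (7,2): turn R to E, flip to black, move to (7,3). |black|=3
Step 4: on WHITE (7,3): turn R to S, flip to black, move to (8,3). |black|=4
Step 5: on BLACK (8,3): turn L to E, flip to white, move to (8,4). |black|=3
Step 6: on WHITE (8,4): turn R to S, flip to black, move to (9,4). |black|=4
Step 7: on WHITE (9,4): turn R to W, flip to black, move to (9,3). |black|=5

Answer: 5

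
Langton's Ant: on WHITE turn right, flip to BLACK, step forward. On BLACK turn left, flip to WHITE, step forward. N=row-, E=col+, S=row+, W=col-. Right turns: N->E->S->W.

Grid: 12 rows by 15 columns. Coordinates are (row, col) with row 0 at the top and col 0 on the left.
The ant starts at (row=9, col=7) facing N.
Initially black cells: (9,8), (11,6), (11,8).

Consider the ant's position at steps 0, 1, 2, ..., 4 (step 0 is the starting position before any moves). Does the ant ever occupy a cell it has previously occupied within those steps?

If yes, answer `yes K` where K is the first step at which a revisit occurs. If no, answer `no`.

Step 1: on WHITE (9,7): turn R to E, flip to black, move to (9,8). |black|=4 — new cell
Step 2: on BLACK (9,8): turn L to N, flip to white, move to (8,8). |black|=3 — new cell
Step 3: on WHITE (8,8): turn R to E, flip to black, move to (8,9). |black|=4 — new cell
Step 4: on WHITE (8,9): turn R to S, flip to black, move to (9,9). |black|=5 — new cell
No revisit within 4 steps.

Answer: no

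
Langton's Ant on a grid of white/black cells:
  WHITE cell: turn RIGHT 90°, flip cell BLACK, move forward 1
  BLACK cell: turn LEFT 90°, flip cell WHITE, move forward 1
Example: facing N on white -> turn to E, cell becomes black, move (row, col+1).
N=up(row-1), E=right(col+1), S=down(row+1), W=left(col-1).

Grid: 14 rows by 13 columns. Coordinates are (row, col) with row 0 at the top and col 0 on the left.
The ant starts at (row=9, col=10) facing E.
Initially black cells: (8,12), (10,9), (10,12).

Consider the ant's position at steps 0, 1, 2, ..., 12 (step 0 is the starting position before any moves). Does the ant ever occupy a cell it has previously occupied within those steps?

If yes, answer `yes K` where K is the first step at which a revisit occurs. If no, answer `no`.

Answer: yes 6

Derivation:
Step 1: on WHITE (9,10): turn R to S, flip to black, move to (10,10). |black|=4 — new cell
Step 2: on WHITE (10,10): turn R to W, flip to black, move to (10,9). |black|=5 — new cell
Step 3: on BLACK (10,9): turn L to S, flip to white, move to (11,9). |black|=4 — new cell
Step 4: on WHITE (11,9): turn R to W, flip to black, move to (11,8). |black|=5 — new cell
Step 5: on WHITE (11,8): turn R to N, flip to black, move to (10,8). |black|=6 — new cell
Step 6: on WHITE (10,8): turn R to E, flip to black, move to (10,9). |black|=7 — REVISIT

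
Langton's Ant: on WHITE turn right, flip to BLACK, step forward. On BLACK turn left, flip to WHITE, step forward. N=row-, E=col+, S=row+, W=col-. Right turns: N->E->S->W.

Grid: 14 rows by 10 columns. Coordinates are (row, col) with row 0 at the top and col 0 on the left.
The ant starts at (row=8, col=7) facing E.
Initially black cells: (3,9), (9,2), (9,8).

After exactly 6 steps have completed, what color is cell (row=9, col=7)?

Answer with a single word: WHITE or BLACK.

Step 1: on WHITE (8,7): turn R to S, flip to black, move to (9,7). |black|=4
Step 2: on WHITE (9,7): turn R to W, flip to black, move to (9,6). |black|=5
Step 3: on WHITE (9,6): turn R to N, flip to black, move to (8,6). |black|=6
Step 4: on WHITE (8,6): turn R to E, flip to black, move to (8,7). |black|=7
Step 5: on BLACK (8,7): turn L to N, flip to white, move to (7,7). |black|=6
Step 6: on WHITE (7,7): turn R to E, flip to black, move to (7,8). |black|=7

Answer: BLACK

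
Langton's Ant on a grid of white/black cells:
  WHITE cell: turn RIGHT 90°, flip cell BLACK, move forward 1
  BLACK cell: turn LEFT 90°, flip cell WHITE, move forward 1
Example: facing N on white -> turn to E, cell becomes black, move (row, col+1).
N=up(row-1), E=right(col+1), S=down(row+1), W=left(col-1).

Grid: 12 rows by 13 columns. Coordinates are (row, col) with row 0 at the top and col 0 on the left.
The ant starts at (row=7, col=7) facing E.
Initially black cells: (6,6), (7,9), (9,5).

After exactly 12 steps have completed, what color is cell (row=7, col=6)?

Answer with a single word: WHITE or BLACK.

Answer: WHITE

Derivation:
Step 1: on WHITE (7,7): turn R to S, flip to black, move to (8,7). |black|=4
Step 2: on WHITE (8,7): turn R to W, flip to black, move to (8,6). |black|=5
Step 3: on WHITE (8,6): turn R to N, flip to black, move to (7,6). |black|=6
Step 4: on WHITE (7,6): turn R to E, flip to black, move to (7,7). |black|=7
Step 5: on BLACK (7,7): turn L to N, flip to white, move to (6,7). |black|=6
Step 6: on WHITE (6,7): turn R to E, flip to black, move to (6,8). |black|=7
Step 7: on WHITE (6,8): turn R to S, flip to black, move to (7,8). |black|=8
Step 8: on WHITE (7,8): turn R to W, flip to black, move to (7,7). |black|=9
Step 9: on WHITE (7,7): turn R to N, flip to black, move to (6,7). |black|=10
Step 10: on BLACK (6,7): turn L to W, flip to white, move to (6,6). |black|=9
Step 11: on BLACK (6,6): turn L to S, flip to white, move to (7,6). |black|=8
Step 12: on BLACK (7,6): turn L to E, flip to white, move to (7,7). |black|=7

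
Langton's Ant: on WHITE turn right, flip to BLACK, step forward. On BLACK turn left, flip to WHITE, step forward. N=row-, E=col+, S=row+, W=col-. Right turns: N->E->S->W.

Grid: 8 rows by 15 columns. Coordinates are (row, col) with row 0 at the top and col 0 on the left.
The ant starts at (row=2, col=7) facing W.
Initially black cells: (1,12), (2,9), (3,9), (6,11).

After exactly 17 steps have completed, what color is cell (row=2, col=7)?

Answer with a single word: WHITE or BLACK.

Answer: WHITE

Derivation:
Step 1: on WHITE (2,7): turn R to N, flip to black, move to (1,7). |black|=5
Step 2: on WHITE (1,7): turn R to E, flip to black, move to (1,8). |black|=6
Step 3: on WHITE (1,8): turn R to S, flip to black, move to (2,8). |black|=7
Step 4: on WHITE (2,8): turn R to W, flip to black, move to (2,7). |black|=8
Step 5: on BLACK (2,7): turn L to S, flip to white, move to (3,7). |black|=7
Step 6: on WHITE (3,7): turn R to W, flip to black, move to (3,6). |black|=8
Step 7: on WHITE (3,6): turn R to N, flip to black, move to (2,6). |black|=9
Step 8: on WHITE (2,6): turn R to E, flip to black, move to (2,7). |black|=10
Step 9: on WHITE (2,7): turn R to S, flip to black, move to (3,7). |black|=11
Step 10: on BLACK (3,7): turn L to E, flip to white, move to (3,8). |black|=10
Step 11: on WHITE (3,8): turn R to S, flip to black, move to (4,8). |black|=11
Step 12: on WHITE (4,8): turn R to W, flip to black, move to (4,7). |black|=12
Step 13: on WHITE (4,7): turn R to N, flip to black, move to (3,7). |black|=13
Step 14: on WHITE (3,7): turn R to E, flip to black, move to (3,8). |black|=14
Step 15: on BLACK (3,8): turn L to N, flip to white, move to (2,8). |black|=13
Step 16: on BLACK (2,8): turn L to W, flip to white, move to (2,7). |black|=12
Step 17: on BLACK (2,7): turn L to S, flip to white, move to (3,7). |black|=11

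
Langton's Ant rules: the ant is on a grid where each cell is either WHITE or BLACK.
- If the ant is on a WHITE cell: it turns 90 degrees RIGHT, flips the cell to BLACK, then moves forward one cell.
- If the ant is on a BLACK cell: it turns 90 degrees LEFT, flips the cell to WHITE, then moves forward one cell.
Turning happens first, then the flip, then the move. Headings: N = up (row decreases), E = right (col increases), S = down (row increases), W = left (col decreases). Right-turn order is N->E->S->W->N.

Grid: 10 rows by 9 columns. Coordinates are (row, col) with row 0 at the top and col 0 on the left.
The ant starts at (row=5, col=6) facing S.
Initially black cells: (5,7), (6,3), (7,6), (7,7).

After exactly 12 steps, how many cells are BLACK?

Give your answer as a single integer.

Step 1: on WHITE (5,6): turn R to W, flip to black, move to (5,5). |black|=5
Step 2: on WHITE (5,5): turn R to N, flip to black, move to (4,5). |black|=6
Step 3: on WHITE (4,5): turn R to E, flip to black, move to (4,6). |black|=7
Step 4: on WHITE (4,6): turn R to S, flip to black, move to (5,6). |black|=8
Step 5: on BLACK (5,6): turn L to E, flip to white, move to (5,7). |black|=7
Step 6: on BLACK (5,7): turn L to N, flip to white, move to (4,7). |black|=6
Step 7: on WHITE (4,7): turn R to E, flip to black, move to (4,8). |black|=7
Step 8: on WHITE (4,8): turn R to S, flip to black, move to (5,8). |black|=8
Step 9: on WHITE (5,8): turn R to W, flip to black, move to (5,7). |black|=9
Step 10: on WHITE (5,7): turn R to N, flip to black, move to (4,7). |black|=10
Step 11: on BLACK (4,7): turn L to W, flip to white, move to (4,6). |black|=9
Step 12: on BLACK (4,6): turn L to S, flip to white, move to (5,6). |black|=8

Answer: 8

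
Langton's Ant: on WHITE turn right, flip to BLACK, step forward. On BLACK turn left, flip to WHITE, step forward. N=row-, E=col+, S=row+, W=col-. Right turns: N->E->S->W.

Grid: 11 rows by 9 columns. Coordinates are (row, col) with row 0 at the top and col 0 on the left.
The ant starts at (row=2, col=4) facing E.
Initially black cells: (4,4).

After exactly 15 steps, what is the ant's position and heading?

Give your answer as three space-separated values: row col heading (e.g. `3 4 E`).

Answer: 2 3 S

Derivation:
Step 1: on WHITE (2,4): turn R to S, flip to black, move to (3,4). |black|=2
Step 2: on WHITE (3,4): turn R to W, flip to black, move to (3,3). |black|=3
Step 3: on WHITE (3,3): turn R to N, flip to black, move to (2,3). |black|=4
Step 4: on WHITE (2,3): turn R to E, flip to black, move to (2,4). |black|=5
Step 5: on BLACK (2,4): turn L to N, flip to white, move to (1,4). |black|=4
Step 6: on WHITE (1,4): turn R to E, flip to black, move to (1,5). |black|=5
Step 7: on WHITE (1,5): turn R to S, flip to black, move to (2,5). |black|=6
Step 8: on WHITE (2,5): turn R to W, flip to black, move to (2,4). |black|=7
Step 9: on WHITE (2,4): turn R to N, flip to black, move to (1,4). |black|=8
Step 10: on BLACK (1,4): turn L to W, flip to white, move to (1,3). |black|=7
Step 11: on WHITE (1,3): turn R to N, flip to black, move to (0,3). |black|=8
Step 12: on WHITE (0,3): turn R to E, flip to black, move to (0,4). |black|=9
Step 13: on WHITE (0,4): turn R to S, flip to black, move to (1,4). |black|=10
Step 14: on WHITE (1,4): turn R to W, flip to black, move to (1,3). |black|=11
Step 15: on BLACK (1,3): turn L to S, flip to white, move to (2,3). |black|=10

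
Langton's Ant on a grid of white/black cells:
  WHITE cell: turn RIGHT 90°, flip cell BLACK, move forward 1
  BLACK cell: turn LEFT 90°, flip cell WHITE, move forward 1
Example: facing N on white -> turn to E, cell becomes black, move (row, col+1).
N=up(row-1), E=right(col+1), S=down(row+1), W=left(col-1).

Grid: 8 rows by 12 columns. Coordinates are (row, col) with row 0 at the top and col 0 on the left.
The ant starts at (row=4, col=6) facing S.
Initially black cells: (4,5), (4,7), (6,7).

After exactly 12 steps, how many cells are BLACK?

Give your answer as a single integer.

Answer: 9

Derivation:
Step 1: on WHITE (4,6): turn R to W, flip to black, move to (4,5). |black|=4
Step 2: on BLACK (4,5): turn L to S, flip to white, move to (5,5). |black|=3
Step 3: on WHITE (5,5): turn R to W, flip to black, move to (5,4). |black|=4
Step 4: on WHITE (5,4): turn R to N, flip to black, move to (4,4). |black|=5
Step 5: on WHITE (4,4): turn R to E, flip to black, move to (4,5). |black|=6
Step 6: on WHITE (4,5): turn R to S, flip to black, move to (5,5). |black|=7
Step 7: on BLACK (5,5): turn L to E, flip to white, move to (5,6). |black|=6
Step 8: on WHITE (5,6): turn R to S, flip to black, move to (6,6). |black|=7
Step 9: on WHITE (6,6): turn R to W, flip to black, move to (6,5). |black|=8
Step 10: on WHITE (6,5): turn R to N, flip to black, move to (5,5). |black|=9
Step 11: on WHITE (5,5): turn R to E, flip to black, move to (5,6). |black|=10
Step 12: on BLACK (5,6): turn L to N, flip to white, move to (4,6). |black|=9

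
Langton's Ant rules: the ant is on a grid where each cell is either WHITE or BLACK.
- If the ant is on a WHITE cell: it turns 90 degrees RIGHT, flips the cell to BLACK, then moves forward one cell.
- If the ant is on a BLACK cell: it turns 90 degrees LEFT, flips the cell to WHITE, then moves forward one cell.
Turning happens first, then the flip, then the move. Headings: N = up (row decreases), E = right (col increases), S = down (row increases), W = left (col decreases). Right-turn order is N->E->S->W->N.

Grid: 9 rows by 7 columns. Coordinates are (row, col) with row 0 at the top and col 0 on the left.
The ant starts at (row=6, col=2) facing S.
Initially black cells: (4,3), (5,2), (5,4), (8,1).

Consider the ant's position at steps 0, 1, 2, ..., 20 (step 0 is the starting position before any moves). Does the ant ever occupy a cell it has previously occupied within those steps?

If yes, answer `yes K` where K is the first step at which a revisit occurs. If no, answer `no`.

Step 1: on WHITE (6,2): turn R to W, flip to black, move to (6,1). |black|=5 — new cell
Step 2: on WHITE (6,1): turn R to N, flip to black, move to (5,1). |black|=6 — new cell
Step 3: on WHITE (5,1): turn R to E, flip to black, move to (5,2). |black|=7 — new cell
Step 4: on BLACK (5,2): turn L to N, flip to white, move to (4,2). |black|=6 — new cell
Step 5: on WHITE (4,2): turn R to E, flip to black, move to (4,3). |black|=7 — new cell
Step 6: on BLACK (4,3): turn L to N, flip to white, move to (3,3). |black|=6 — new cell
Step 7: on WHITE (3,3): turn R to E, flip to black, move to (3,4). |black|=7 — new cell
Step 8: on WHITE (3,4): turn R to S, flip to black, move to (4,4). |black|=8 — new cell
Step 9: on WHITE (4,4): turn R to W, flip to black, move to (4,3). |black|=9 — REVISIT

Answer: yes 9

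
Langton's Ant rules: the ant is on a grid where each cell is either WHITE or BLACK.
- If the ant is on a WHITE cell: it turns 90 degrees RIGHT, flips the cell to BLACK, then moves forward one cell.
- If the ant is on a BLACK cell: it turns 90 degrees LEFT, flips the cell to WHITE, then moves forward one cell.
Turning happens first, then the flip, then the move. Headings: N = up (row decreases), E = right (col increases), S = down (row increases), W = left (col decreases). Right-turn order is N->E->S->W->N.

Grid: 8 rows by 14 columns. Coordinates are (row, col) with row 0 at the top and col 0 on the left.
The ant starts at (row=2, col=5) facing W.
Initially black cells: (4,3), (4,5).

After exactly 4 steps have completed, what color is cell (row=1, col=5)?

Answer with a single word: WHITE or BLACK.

Step 1: on WHITE (2,5): turn R to N, flip to black, move to (1,5). |black|=3
Step 2: on WHITE (1,5): turn R to E, flip to black, move to (1,6). |black|=4
Step 3: on WHITE (1,6): turn R to S, flip to black, move to (2,6). |black|=5
Step 4: on WHITE (2,6): turn R to W, flip to black, move to (2,5). |black|=6

Answer: BLACK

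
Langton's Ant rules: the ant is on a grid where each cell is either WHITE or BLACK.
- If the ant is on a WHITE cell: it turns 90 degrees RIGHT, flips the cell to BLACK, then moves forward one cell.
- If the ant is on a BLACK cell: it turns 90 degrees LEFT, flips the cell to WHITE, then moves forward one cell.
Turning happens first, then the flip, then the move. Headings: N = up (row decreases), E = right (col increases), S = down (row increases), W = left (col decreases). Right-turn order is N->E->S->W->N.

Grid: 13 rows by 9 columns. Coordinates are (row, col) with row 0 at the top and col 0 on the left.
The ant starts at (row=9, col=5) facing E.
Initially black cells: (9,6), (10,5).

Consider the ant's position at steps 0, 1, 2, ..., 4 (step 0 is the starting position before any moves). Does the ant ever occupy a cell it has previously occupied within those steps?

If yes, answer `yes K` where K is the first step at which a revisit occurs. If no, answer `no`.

Answer: no

Derivation:
Step 1: on WHITE (9,5): turn R to S, flip to black, move to (10,5). |black|=3 — new cell
Step 2: on BLACK (10,5): turn L to E, flip to white, move to (10,6). |black|=2 — new cell
Step 3: on WHITE (10,6): turn R to S, flip to black, move to (11,6). |black|=3 — new cell
Step 4: on WHITE (11,6): turn R to W, flip to black, move to (11,5). |black|=4 — new cell
No revisit within 4 steps.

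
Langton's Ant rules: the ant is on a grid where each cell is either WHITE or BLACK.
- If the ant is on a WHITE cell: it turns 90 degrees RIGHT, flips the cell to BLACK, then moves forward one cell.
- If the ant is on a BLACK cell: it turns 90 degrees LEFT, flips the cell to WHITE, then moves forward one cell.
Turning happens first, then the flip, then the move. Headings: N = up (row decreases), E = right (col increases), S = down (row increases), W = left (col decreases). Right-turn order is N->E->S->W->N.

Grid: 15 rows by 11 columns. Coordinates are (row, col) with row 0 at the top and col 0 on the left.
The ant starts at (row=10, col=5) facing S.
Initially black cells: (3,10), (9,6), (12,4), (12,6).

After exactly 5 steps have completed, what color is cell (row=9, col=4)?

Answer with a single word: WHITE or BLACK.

Answer: BLACK

Derivation:
Step 1: on WHITE (10,5): turn R to W, flip to black, move to (10,4). |black|=5
Step 2: on WHITE (10,4): turn R to N, flip to black, move to (9,4). |black|=6
Step 3: on WHITE (9,4): turn R to E, flip to black, move to (9,5). |black|=7
Step 4: on WHITE (9,5): turn R to S, flip to black, move to (10,5). |black|=8
Step 5: on BLACK (10,5): turn L to E, flip to white, move to (10,6). |black|=7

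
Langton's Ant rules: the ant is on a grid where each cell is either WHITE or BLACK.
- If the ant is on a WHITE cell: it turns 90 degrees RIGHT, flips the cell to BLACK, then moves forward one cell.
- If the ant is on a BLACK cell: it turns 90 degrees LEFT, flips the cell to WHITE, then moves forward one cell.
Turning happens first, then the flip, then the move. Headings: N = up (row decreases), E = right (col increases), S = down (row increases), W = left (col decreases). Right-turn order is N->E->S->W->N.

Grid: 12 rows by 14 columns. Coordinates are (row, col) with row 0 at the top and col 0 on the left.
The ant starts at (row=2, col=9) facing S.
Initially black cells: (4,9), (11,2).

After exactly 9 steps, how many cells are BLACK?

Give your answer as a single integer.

Step 1: on WHITE (2,9): turn R to W, flip to black, move to (2,8). |black|=3
Step 2: on WHITE (2,8): turn R to N, flip to black, move to (1,8). |black|=4
Step 3: on WHITE (1,8): turn R to E, flip to black, move to (1,9). |black|=5
Step 4: on WHITE (1,9): turn R to S, flip to black, move to (2,9). |black|=6
Step 5: on BLACK (2,9): turn L to E, flip to white, move to (2,10). |black|=5
Step 6: on WHITE (2,10): turn R to S, flip to black, move to (3,10). |black|=6
Step 7: on WHITE (3,10): turn R to W, flip to black, move to (3,9). |black|=7
Step 8: on WHITE (3,9): turn R to N, flip to black, move to (2,9). |black|=8
Step 9: on WHITE (2,9): turn R to E, flip to black, move to (2,10). |black|=9

Answer: 9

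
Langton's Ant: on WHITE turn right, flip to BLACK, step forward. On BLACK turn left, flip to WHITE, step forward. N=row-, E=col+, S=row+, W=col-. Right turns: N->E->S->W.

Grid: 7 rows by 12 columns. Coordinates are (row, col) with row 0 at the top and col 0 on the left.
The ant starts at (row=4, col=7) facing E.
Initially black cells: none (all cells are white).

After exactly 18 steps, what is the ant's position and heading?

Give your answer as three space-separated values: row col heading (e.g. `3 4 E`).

Step 1: on WHITE (4,7): turn R to S, flip to black, move to (5,7). |black|=1
Step 2: on WHITE (5,7): turn R to W, flip to black, move to (5,6). |black|=2
Step 3: on WHITE (5,6): turn R to N, flip to black, move to (4,6). |black|=3
Step 4: on WHITE (4,6): turn R to E, flip to black, move to (4,7). |black|=4
Step 5: on BLACK (4,7): turn L to N, flip to white, move to (3,7). |black|=3
Step 6: on WHITE (3,7): turn R to E, flip to black, move to (3,8). |black|=4
Step 7: on WHITE (3,8): turn R to S, flip to black, move to (4,8). |black|=5
Step 8: on WHITE (4,8): turn R to W, flip to black, move to (4,7). |black|=6
Step 9: on WHITE (4,7): turn R to N, flip to black, move to (3,7). |black|=7
Step 10: on BLACK (3,7): turn L to W, flip to white, move to (3,6). |black|=6
Step 11: on WHITE (3,6): turn R to N, flip to black, move to (2,6). |black|=7
Step 12: on WHITE (2,6): turn R to E, flip to black, move to (2,7). |black|=8
Step 13: on WHITE (2,7): turn R to S, flip to black, move to (3,7). |black|=9
Step 14: on WHITE (3,7): turn R to W, flip to black, move to (3,6). |black|=10
Step 15: on BLACK (3,6): turn L to S, flip to white, move to (4,6). |black|=9
Step 16: on BLACK (4,6): turn L to E, flip to white, move to (4,7). |black|=8
Step 17: on BLACK (4,7): turn L to N, flip to white, move to (3,7). |black|=7
Step 18: on BLACK (3,7): turn L to W, flip to white, move to (3,6). |black|=6

Answer: 3 6 W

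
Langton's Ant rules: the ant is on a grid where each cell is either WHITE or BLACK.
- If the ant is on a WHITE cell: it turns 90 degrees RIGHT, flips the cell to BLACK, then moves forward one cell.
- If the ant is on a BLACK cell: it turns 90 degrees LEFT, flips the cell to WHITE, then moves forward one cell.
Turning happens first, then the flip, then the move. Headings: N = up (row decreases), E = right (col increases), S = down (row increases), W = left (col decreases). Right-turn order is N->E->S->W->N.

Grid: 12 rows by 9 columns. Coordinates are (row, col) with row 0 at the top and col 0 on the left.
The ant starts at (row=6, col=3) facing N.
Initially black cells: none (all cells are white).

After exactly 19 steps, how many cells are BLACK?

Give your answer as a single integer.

Answer: 7

Derivation:
Step 1: on WHITE (6,3): turn R to E, flip to black, move to (6,4). |black|=1
Step 2: on WHITE (6,4): turn R to S, flip to black, move to (7,4). |black|=2
Step 3: on WHITE (7,4): turn R to W, flip to black, move to (7,3). |black|=3
Step 4: on WHITE (7,3): turn R to N, flip to black, move to (6,3). |black|=4
Step 5: on BLACK (6,3): turn L to W, flip to white, move to (6,2). |black|=3
Step 6: on WHITE (6,2): turn R to N, flip to black, move to (5,2). |black|=4
Step 7: on WHITE (5,2): turn R to E, flip to black, move to (5,3). |black|=5
Step 8: on WHITE (5,3): turn R to S, flip to black, move to (6,3). |black|=6
Step 9: on WHITE (6,3): turn R to W, flip to black, move to (6,2). |black|=7
Step 10: on BLACK (6,2): turn L to S, flip to white, move to (7,2). |black|=6
Step 11: on WHITE (7,2): turn R to W, flip to black, move to (7,1). |black|=7
Step 12: on WHITE (7,1): turn R to N, flip to black, move to (6,1). |black|=8
Step 13: on WHITE (6,1): turn R to E, flip to black, move to (6,2). |black|=9
Step 14: on WHITE (6,2): turn R to S, flip to black, move to (7,2). |black|=10
Step 15: on BLACK (7,2): turn L to E, flip to white, move to (7,3). |black|=9
Step 16: on BLACK (7,3): turn L to N, flip to white, move to (6,3). |black|=8
Step 17: on BLACK (6,3): turn L to W, flip to white, move to (6,2). |black|=7
Step 18: on BLACK (6,2): turn L to S, flip to white, move to (7,2). |black|=6
Step 19: on WHITE (7,2): turn R to W, flip to black, move to (7,1). |black|=7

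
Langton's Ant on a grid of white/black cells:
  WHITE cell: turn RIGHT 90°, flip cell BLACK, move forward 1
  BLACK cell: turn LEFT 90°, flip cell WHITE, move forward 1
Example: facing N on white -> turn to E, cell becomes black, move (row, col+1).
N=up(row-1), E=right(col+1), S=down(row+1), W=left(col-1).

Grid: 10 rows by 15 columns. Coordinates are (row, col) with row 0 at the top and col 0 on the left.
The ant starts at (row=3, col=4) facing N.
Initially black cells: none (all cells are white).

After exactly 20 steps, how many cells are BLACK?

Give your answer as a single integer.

Answer: 6

Derivation:
Step 1: on WHITE (3,4): turn R to E, flip to black, move to (3,5). |black|=1
Step 2: on WHITE (3,5): turn R to S, flip to black, move to (4,5). |black|=2
Step 3: on WHITE (4,5): turn R to W, flip to black, move to (4,4). |black|=3
Step 4: on WHITE (4,4): turn R to N, flip to black, move to (3,4). |black|=4
Step 5: on BLACK (3,4): turn L to W, flip to white, move to (3,3). |black|=3
Step 6: on WHITE (3,3): turn R to N, flip to black, move to (2,3). |black|=4
Step 7: on WHITE (2,3): turn R to E, flip to black, move to (2,4). |black|=5
Step 8: on WHITE (2,4): turn R to S, flip to black, move to (3,4). |black|=6
Step 9: on WHITE (3,4): turn R to W, flip to black, move to (3,3). |black|=7
Step 10: on BLACK (3,3): turn L to S, flip to white, move to (4,3). |black|=6
Step 11: on WHITE (4,3): turn R to W, flip to black, move to (4,2). |black|=7
Step 12: on WHITE (4,2): turn R to N, flip to black, move to (3,2). |black|=8
Step 13: on WHITE (3,2): turn R to E, flip to black, move to (3,3). |black|=9
Step 14: on WHITE (3,3): turn R to S, flip to black, move to (4,3). |black|=10
Step 15: on BLACK (4,3): turn L to E, flip to white, move to (4,4). |black|=9
Step 16: on BLACK (4,4): turn L to N, flip to white, move to (3,4). |black|=8
Step 17: on BLACK (3,4): turn L to W, flip to white, move to (3,3). |black|=7
Step 18: on BLACK (3,3): turn L to S, flip to white, move to (4,3). |black|=6
Step 19: on WHITE (4,3): turn R to W, flip to black, move to (4,2). |black|=7
Step 20: on BLACK (4,2): turn L to S, flip to white, move to (5,2). |black|=6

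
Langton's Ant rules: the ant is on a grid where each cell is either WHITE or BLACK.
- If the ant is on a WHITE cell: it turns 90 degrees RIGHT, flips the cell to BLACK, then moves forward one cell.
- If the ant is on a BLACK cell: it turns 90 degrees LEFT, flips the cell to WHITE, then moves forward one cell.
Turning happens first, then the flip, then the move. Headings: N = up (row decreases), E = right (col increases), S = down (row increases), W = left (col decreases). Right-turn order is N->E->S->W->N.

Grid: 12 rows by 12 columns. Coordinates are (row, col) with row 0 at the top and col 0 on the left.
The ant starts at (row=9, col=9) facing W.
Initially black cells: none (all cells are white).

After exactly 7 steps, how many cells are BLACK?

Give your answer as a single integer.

Step 1: on WHITE (9,9): turn R to N, flip to black, move to (8,9). |black|=1
Step 2: on WHITE (8,9): turn R to E, flip to black, move to (8,10). |black|=2
Step 3: on WHITE (8,10): turn R to S, flip to black, move to (9,10). |black|=3
Step 4: on WHITE (9,10): turn R to W, flip to black, move to (9,9). |black|=4
Step 5: on BLACK (9,9): turn L to S, flip to white, move to (10,9). |black|=3
Step 6: on WHITE (10,9): turn R to W, flip to black, move to (10,8). |black|=4
Step 7: on WHITE (10,8): turn R to N, flip to black, move to (9,8). |black|=5

Answer: 5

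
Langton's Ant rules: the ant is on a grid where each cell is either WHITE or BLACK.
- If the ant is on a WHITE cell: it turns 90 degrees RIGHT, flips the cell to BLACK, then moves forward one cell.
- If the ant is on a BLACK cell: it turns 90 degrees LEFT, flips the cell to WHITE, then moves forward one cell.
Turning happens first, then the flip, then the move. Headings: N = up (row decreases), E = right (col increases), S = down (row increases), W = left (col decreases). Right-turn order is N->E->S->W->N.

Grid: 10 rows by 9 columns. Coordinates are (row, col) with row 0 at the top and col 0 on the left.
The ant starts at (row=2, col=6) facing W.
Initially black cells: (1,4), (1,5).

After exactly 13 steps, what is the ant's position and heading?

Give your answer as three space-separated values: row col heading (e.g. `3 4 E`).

Step 1: on WHITE (2,6): turn R to N, flip to black, move to (1,6). |black|=3
Step 2: on WHITE (1,6): turn R to E, flip to black, move to (1,7). |black|=4
Step 3: on WHITE (1,7): turn R to S, flip to black, move to (2,7). |black|=5
Step 4: on WHITE (2,7): turn R to W, flip to black, move to (2,6). |black|=6
Step 5: on BLACK (2,6): turn L to S, flip to white, move to (3,6). |black|=5
Step 6: on WHITE (3,6): turn R to W, flip to black, move to (3,5). |black|=6
Step 7: on WHITE (3,5): turn R to N, flip to black, move to (2,5). |black|=7
Step 8: on WHITE (2,5): turn R to E, flip to black, move to (2,6). |black|=8
Step 9: on WHITE (2,6): turn R to S, flip to black, move to (3,6). |black|=9
Step 10: on BLACK (3,6): turn L to E, flip to white, move to (3,7). |black|=8
Step 11: on WHITE (3,7): turn R to S, flip to black, move to (4,7). |black|=9
Step 12: on WHITE (4,7): turn R to W, flip to black, move to (4,6). |black|=10
Step 13: on WHITE (4,6): turn R to N, flip to black, move to (3,6). |black|=11

Answer: 3 6 N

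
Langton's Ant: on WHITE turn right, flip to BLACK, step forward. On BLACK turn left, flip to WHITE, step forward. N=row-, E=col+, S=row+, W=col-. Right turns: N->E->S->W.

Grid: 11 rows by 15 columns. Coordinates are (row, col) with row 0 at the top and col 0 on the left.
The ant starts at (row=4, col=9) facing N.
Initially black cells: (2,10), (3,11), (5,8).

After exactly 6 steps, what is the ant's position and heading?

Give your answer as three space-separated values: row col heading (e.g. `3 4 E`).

Step 1: on WHITE (4,9): turn R to E, flip to black, move to (4,10). |black|=4
Step 2: on WHITE (4,10): turn R to S, flip to black, move to (5,10). |black|=5
Step 3: on WHITE (5,10): turn R to W, flip to black, move to (5,9). |black|=6
Step 4: on WHITE (5,9): turn R to N, flip to black, move to (4,9). |black|=7
Step 5: on BLACK (4,9): turn L to W, flip to white, move to (4,8). |black|=6
Step 6: on WHITE (4,8): turn R to N, flip to black, move to (3,8). |black|=7

Answer: 3 8 N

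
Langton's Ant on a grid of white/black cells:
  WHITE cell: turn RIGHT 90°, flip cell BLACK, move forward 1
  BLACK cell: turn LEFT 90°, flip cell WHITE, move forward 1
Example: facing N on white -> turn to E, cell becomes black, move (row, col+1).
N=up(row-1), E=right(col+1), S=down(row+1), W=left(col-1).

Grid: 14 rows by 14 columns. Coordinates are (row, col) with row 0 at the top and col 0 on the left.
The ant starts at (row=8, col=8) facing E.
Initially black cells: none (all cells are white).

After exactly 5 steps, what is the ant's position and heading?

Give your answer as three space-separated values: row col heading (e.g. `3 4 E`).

Answer: 7 8 N

Derivation:
Step 1: on WHITE (8,8): turn R to S, flip to black, move to (9,8). |black|=1
Step 2: on WHITE (9,8): turn R to W, flip to black, move to (9,7). |black|=2
Step 3: on WHITE (9,7): turn R to N, flip to black, move to (8,7). |black|=3
Step 4: on WHITE (8,7): turn R to E, flip to black, move to (8,8). |black|=4
Step 5: on BLACK (8,8): turn L to N, flip to white, move to (7,8). |black|=3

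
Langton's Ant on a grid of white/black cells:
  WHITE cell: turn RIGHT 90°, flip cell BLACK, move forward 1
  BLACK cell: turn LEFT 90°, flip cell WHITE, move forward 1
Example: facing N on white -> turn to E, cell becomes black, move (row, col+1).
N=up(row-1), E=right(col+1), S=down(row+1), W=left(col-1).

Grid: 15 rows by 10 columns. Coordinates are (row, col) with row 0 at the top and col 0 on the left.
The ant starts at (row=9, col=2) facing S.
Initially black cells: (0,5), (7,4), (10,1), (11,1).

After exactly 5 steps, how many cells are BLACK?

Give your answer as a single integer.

Answer: 7

Derivation:
Step 1: on WHITE (9,2): turn R to W, flip to black, move to (9,1). |black|=5
Step 2: on WHITE (9,1): turn R to N, flip to black, move to (8,1). |black|=6
Step 3: on WHITE (8,1): turn R to E, flip to black, move to (8,2). |black|=7
Step 4: on WHITE (8,2): turn R to S, flip to black, move to (9,2). |black|=8
Step 5: on BLACK (9,2): turn L to E, flip to white, move to (9,3). |black|=7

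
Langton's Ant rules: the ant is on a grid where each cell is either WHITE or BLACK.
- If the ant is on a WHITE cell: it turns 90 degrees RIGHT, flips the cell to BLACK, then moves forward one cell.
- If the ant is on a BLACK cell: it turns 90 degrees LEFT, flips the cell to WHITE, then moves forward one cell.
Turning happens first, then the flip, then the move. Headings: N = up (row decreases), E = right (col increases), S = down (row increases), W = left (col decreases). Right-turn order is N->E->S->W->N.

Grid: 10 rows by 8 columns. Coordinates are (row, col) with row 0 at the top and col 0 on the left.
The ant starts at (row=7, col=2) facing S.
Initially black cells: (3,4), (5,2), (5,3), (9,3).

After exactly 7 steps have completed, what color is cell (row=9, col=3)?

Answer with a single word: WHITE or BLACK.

Step 1: on WHITE (7,2): turn R to W, flip to black, move to (7,1). |black|=5
Step 2: on WHITE (7,1): turn R to N, flip to black, move to (6,1). |black|=6
Step 3: on WHITE (6,1): turn R to E, flip to black, move to (6,2). |black|=7
Step 4: on WHITE (6,2): turn R to S, flip to black, move to (7,2). |black|=8
Step 5: on BLACK (7,2): turn L to E, flip to white, move to (7,3). |black|=7
Step 6: on WHITE (7,3): turn R to S, flip to black, move to (8,3). |black|=8
Step 7: on WHITE (8,3): turn R to W, flip to black, move to (8,2). |black|=9

Answer: BLACK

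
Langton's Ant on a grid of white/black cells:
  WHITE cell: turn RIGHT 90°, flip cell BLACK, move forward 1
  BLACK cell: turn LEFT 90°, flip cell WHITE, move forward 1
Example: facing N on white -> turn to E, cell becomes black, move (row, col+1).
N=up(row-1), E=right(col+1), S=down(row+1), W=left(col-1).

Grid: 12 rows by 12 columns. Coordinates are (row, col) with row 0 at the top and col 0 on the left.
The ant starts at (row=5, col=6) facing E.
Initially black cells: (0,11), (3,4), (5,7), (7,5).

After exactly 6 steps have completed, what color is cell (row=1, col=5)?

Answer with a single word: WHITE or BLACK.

Step 1: on WHITE (5,6): turn R to S, flip to black, move to (6,6). |black|=5
Step 2: on WHITE (6,6): turn R to W, flip to black, move to (6,5). |black|=6
Step 3: on WHITE (6,5): turn R to N, flip to black, move to (5,5). |black|=7
Step 4: on WHITE (5,5): turn R to E, flip to black, move to (5,6). |black|=8
Step 5: on BLACK (5,6): turn L to N, flip to white, move to (4,6). |black|=7
Step 6: on WHITE (4,6): turn R to E, flip to black, move to (4,7). |black|=8

Answer: WHITE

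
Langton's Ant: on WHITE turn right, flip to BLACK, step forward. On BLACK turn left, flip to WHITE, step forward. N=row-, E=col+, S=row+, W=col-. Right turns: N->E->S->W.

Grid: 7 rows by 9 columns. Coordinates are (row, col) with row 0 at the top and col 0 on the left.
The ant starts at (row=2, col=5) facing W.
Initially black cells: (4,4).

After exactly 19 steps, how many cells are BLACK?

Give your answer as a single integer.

Answer: 8

Derivation:
Step 1: on WHITE (2,5): turn R to N, flip to black, move to (1,5). |black|=2
Step 2: on WHITE (1,5): turn R to E, flip to black, move to (1,6). |black|=3
Step 3: on WHITE (1,6): turn R to S, flip to black, move to (2,6). |black|=4
Step 4: on WHITE (2,6): turn R to W, flip to black, move to (2,5). |black|=5
Step 5: on BLACK (2,5): turn L to S, flip to white, move to (3,5). |black|=4
Step 6: on WHITE (3,5): turn R to W, flip to black, move to (3,4). |black|=5
Step 7: on WHITE (3,4): turn R to N, flip to black, move to (2,4). |black|=6
Step 8: on WHITE (2,4): turn R to E, flip to black, move to (2,5). |black|=7
Step 9: on WHITE (2,5): turn R to S, flip to black, move to (3,5). |black|=8
Step 10: on BLACK (3,5): turn L to E, flip to white, move to (3,6). |black|=7
Step 11: on WHITE (3,6): turn R to S, flip to black, move to (4,6). |black|=8
Step 12: on WHITE (4,6): turn R to W, flip to black, move to (4,5). |black|=9
Step 13: on WHITE (4,5): turn R to N, flip to black, move to (3,5). |black|=10
Step 14: on WHITE (3,5): turn R to E, flip to black, move to (3,6). |black|=11
Step 15: on BLACK (3,6): turn L to N, flip to white, move to (2,6). |black|=10
Step 16: on BLACK (2,6): turn L to W, flip to white, move to (2,5). |black|=9
Step 17: on BLACK (2,5): turn L to S, flip to white, move to (3,5). |black|=8
Step 18: on BLACK (3,5): turn L to E, flip to white, move to (3,6). |black|=7
Step 19: on WHITE (3,6): turn R to S, flip to black, move to (4,6). |black|=8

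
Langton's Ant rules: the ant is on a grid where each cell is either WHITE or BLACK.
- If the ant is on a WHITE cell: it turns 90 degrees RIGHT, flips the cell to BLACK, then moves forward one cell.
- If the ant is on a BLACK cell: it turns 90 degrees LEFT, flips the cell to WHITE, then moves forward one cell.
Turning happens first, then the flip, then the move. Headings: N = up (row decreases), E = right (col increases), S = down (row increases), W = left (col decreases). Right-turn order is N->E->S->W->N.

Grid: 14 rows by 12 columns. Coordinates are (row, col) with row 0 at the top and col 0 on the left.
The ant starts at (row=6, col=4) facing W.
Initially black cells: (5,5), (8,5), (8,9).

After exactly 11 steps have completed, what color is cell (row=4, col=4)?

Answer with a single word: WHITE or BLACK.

Step 1: on WHITE (6,4): turn R to N, flip to black, move to (5,4). |black|=4
Step 2: on WHITE (5,4): turn R to E, flip to black, move to (5,5). |black|=5
Step 3: on BLACK (5,5): turn L to N, flip to white, move to (4,5). |black|=4
Step 4: on WHITE (4,5): turn R to E, flip to black, move to (4,6). |black|=5
Step 5: on WHITE (4,6): turn R to S, flip to black, move to (5,6). |black|=6
Step 6: on WHITE (5,6): turn R to W, flip to black, move to (5,5). |black|=7
Step 7: on WHITE (5,5): turn R to N, flip to black, move to (4,5). |black|=8
Step 8: on BLACK (4,5): turn L to W, flip to white, move to (4,4). |black|=7
Step 9: on WHITE (4,4): turn R to N, flip to black, move to (3,4). |black|=8
Step 10: on WHITE (3,4): turn R to E, flip to black, move to (3,5). |black|=9
Step 11: on WHITE (3,5): turn R to S, flip to black, move to (4,5). |black|=10

Answer: BLACK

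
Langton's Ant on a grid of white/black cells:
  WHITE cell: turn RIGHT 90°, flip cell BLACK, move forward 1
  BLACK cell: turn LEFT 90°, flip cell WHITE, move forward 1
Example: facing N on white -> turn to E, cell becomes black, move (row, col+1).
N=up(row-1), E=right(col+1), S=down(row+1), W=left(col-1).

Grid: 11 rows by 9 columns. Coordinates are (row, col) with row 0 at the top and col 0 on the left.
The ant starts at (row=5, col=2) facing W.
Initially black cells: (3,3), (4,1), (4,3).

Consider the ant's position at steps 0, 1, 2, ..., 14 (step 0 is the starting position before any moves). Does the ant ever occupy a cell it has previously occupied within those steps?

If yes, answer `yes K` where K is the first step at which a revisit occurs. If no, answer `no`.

Step 1: on WHITE (5,2): turn R to N, flip to black, move to (4,2). |black|=4 — new cell
Step 2: on WHITE (4,2): turn R to E, flip to black, move to (4,3). |black|=5 — new cell
Step 3: on BLACK (4,3): turn L to N, flip to white, move to (3,3). |black|=4 — new cell
Step 4: on BLACK (3,3): turn L to W, flip to white, move to (3,2). |black|=3 — new cell
Step 5: on WHITE (3,2): turn R to N, flip to black, move to (2,2). |black|=4 — new cell
Step 6: on WHITE (2,2): turn R to E, flip to black, move to (2,3). |black|=5 — new cell
Step 7: on WHITE (2,3): turn R to S, flip to black, move to (3,3). |black|=6 — REVISIT

Answer: yes 7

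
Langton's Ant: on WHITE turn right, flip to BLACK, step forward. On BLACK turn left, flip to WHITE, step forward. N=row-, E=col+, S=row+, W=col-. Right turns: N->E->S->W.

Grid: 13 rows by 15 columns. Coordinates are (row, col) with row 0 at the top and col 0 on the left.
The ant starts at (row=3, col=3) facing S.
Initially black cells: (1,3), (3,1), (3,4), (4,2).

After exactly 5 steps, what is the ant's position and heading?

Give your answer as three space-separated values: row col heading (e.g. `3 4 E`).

Step 1: on WHITE (3,3): turn R to W, flip to black, move to (3,2). |black|=5
Step 2: on WHITE (3,2): turn R to N, flip to black, move to (2,2). |black|=6
Step 3: on WHITE (2,2): turn R to E, flip to black, move to (2,3). |black|=7
Step 4: on WHITE (2,3): turn R to S, flip to black, move to (3,3). |black|=8
Step 5: on BLACK (3,3): turn L to E, flip to white, move to (3,4). |black|=7

Answer: 3 4 E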